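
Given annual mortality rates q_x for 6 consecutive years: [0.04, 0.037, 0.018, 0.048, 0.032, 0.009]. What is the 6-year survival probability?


p_k = 1 - q_k for each year
Survival = product of (1 - q_k)
= 0.96 * 0.963 * 0.982 * 0.952 * 0.968 * 0.991
= 0.8291


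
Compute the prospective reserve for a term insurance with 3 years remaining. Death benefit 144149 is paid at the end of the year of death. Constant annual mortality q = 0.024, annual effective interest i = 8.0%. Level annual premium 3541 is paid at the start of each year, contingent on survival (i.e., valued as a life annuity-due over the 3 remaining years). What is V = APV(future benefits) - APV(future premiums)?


v = 1/(1+i) = 0.925926
APV(future benefits) per unit = sum_{k=0}^{2} k_p_x * q * v^(k+1) = 0.060453
APV(future benefits) = 144149 * 0.060453 = 8714.2366
Life annuity-due factor ä_{x:3} = sum_{k=0}^{2} k_p_x * v^k = 2.720384
APV(future premiums) = 3541 * 2.720384 = 9632.8801
V = 8714.2366 - 9632.8801
= -918.6435


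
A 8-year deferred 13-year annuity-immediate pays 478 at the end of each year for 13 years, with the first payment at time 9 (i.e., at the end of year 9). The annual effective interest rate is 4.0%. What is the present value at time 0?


PV at time 8 of the 13-year annuity-immediate:
a_n = 478 * (1-(1+0.04)^(-13))/0.04 = 4773.1397
Discount back 8 years to time 0:
PV = 4773.1397 * (1+0.04)^(-8)
= 4773.1397 * 0.73069
= 3487.6864


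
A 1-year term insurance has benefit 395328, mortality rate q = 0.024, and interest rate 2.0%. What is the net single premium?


NSP = benefit * q * v
v = 1/(1+i) = 0.980392
NSP = 395328 * 0.024 * 0.980392
= 9301.8353


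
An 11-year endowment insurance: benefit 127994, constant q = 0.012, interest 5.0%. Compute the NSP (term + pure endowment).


Term component = 12089.995
Pure endowment = 11_p_x * v^11 * benefit = 0.875642 * 0.584679 * 127994 = 65529.0259
NSP = 77619.0209


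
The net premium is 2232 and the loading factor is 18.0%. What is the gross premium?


Gross = net * (1 + loading)
= 2232 * (1 + 0.18)
= 2232 * 1.18
= 2633.76


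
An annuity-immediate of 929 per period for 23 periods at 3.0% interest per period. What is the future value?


FV = PMT * ((1+i)^n - 1) / i
= 929 * ((1.03)^23 - 1) / 0.03
= 929 * (1.973587 - 1) / 0.03
= 30148.729


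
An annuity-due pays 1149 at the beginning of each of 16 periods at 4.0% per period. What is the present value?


PV_due = PMT * (1-(1+i)^(-n))/i * (1+i)
PV_immediate = 13388.4877
PV_due = 13388.4877 * 1.04
= 13924.0272


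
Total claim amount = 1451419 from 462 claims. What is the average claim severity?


severity = total / number
= 1451419 / 462
= 3141.5996


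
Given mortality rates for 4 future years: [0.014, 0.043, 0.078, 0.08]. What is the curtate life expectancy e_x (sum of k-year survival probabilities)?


e_x = sum_{k=1}^{n} k_p_x
k_p_x values:
  1_p_x = 0.986
  2_p_x = 0.943602
  3_p_x = 0.870001
  4_p_x = 0.800401
e_x = 3.6


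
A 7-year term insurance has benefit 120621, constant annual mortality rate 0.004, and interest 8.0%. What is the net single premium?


NSP = benefit * sum_{k=0}^{n-1} k_p_x * q * v^(k+1)
With constant q=0.004, v=0.925926
Sum = 0.020603
NSP = 120621 * 0.020603
= 2485.0946


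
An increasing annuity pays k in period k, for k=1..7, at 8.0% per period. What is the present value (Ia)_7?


(Ia)_n = sum_{k=1}^{n} k * v^k, v = 1/(1+i)
v = 0.925926
Sum computed term by term:
(Ia)_7 = 19.2306


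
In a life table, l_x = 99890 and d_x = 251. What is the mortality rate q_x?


q_x = d_x / l_x
= 251 / 99890
= 0.0025


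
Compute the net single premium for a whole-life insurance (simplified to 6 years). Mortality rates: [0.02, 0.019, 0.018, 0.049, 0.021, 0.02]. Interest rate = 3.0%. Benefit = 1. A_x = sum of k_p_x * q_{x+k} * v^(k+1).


v = 0.970874
Year 0: k_p_x=1.0, q=0.02, term=0.019417
Year 1: k_p_x=0.98, q=0.019, term=0.017551
Year 2: k_p_x=0.96138, q=0.018, term=0.015836
Year 3: k_p_x=0.944075, q=0.049, term=0.041101
Year 4: k_p_x=0.897815, q=0.021, term=0.016264
Year 5: k_p_x=0.878961, q=0.02, term=0.014722
A_x = 0.1249


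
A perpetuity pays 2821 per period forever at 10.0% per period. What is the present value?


PV = PMT / i
= 2821 / 0.1
= 28210.0


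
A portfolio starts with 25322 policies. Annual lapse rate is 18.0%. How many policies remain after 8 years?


remaining = initial * (1 - lapse)^years
= 25322 * (1 - 0.18)^8
= 25322 * 0.204414
= 5176.1735


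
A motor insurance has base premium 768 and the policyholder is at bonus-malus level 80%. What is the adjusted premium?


adjusted = base * BM_level / 100
= 768 * 80 / 100
= 768 * 0.8
= 614.4


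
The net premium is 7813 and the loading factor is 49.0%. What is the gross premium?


Gross = net * (1 + loading)
= 7813 * (1 + 0.49)
= 7813 * 1.49
= 11641.37


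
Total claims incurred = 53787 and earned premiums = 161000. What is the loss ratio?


Loss ratio = claims / premiums
= 53787 / 161000
= 0.3341


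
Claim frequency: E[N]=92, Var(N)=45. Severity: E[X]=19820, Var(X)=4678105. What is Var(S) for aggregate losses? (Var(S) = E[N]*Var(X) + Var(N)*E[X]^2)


Var(S) = E[N]*Var(X) + Var(N)*E[X]^2
= 92*4678105 + 45*19820^2
= 430385660 + 17677458000
= 1.8108e+10


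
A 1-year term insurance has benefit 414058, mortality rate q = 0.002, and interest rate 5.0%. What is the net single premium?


NSP = benefit * q * v
v = 1/(1+i) = 0.952381
NSP = 414058 * 0.002 * 0.952381
= 788.6819


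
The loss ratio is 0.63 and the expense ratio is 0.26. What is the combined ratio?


Combined ratio = loss ratio + expense ratio
= 0.63 + 0.26
= 0.89


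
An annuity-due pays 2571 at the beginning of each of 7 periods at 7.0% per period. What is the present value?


PV_due = PMT * (1-(1+i)^(-n))/i * (1+i)
PV_immediate = 13855.8631
PV_due = 13855.8631 * 1.07
= 14825.7735


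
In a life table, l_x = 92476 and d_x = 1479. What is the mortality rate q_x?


q_x = d_x / l_x
= 1479 / 92476
= 0.016


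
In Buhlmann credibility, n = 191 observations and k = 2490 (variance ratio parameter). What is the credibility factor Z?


Z = n / (n + k)
= 191 / (191 + 2490)
= 191 / 2681
= 0.0712


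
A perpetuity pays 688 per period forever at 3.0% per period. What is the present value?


PV = PMT / i
= 688 / 0.03
= 22933.3333


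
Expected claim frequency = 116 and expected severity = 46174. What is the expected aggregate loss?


E[S] = E[N] * E[X]
= 116 * 46174
= 5.3562e+06


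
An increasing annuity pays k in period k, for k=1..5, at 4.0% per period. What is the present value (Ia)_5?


(Ia)_n = sum_{k=1}^{n} k * v^k, v = 1/(1+i)
v = 0.961538
Sum computed term by term:
(Ia)_5 = 13.0065


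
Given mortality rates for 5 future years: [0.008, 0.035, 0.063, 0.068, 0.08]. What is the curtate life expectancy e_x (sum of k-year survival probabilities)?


e_x = sum_{k=1}^{n} k_p_x
k_p_x values:
  1_p_x = 0.992
  2_p_x = 0.95728
  3_p_x = 0.896971
  4_p_x = 0.835977
  5_p_x = 0.769099
e_x = 4.4513


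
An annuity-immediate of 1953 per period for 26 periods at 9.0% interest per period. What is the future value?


FV = PMT * ((1+i)^n - 1) / i
= 1953 * ((1.09)^26 - 1) / 0.09
= 1953 * (9.399158 - 1) / 0.09
= 182261.7269


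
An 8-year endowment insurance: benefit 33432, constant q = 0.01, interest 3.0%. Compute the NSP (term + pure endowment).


Term component = 2269.839
Pure endowment = 8_p_x * v^8 * benefit = 0.922745 * 0.789409 * 33432 = 24352.6438
NSP = 26622.4829


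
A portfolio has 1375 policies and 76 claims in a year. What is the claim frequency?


frequency = claims / policies
= 76 / 1375
= 0.0553


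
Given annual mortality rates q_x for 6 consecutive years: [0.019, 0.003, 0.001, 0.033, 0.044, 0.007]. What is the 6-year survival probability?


p_k = 1 - q_k for each year
Survival = product of (1 - q_k)
= 0.981 * 0.997 * 0.999 * 0.967 * 0.956 * 0.993
= 0.8969


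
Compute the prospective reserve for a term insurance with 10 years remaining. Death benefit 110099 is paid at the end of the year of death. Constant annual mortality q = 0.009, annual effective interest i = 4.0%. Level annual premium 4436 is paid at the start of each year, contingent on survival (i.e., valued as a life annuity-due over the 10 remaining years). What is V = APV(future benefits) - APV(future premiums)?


v = 1/(1+i) = 0.961538
APV(future benefits) per unit = sum_{k=0}^{9} k_p_x * q * v^(k+1) = 0.070316
APV(future benefits) = 110099 * 0.070316 = 7741.7374
Life annuity-due factor ä_{x:10} = sum_{k=0}^{9} k_p_x * v^k = 8.125421
APV(future premiums) = 4436 * 8.125421 = 36044.3691
V = 7741.7374 - 36044.3691
= -28302.6317


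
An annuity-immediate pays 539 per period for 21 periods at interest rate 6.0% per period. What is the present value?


PV = PMT * (1 - (1+i)^(-n)) / i
= 539 * (1 - (1+0.06)^(-21)) / 0.06
= 539 * (1 - 0.294155) / 0.06
= 539 * 11.764077
= 6340.8373


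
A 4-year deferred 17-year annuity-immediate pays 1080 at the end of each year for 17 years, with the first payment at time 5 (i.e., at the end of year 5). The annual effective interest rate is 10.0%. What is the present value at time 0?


PV at time 4 of the 17-year annuity-immediate:
a_n = 1080 * (1-(1+0.1)^(-17))/0.1 = 8663.2776
Discount back 4 years to time 0:
PV = 8663.2776 * (1+0.1)^(-4)
= 8663.2776 * 0.683013
= 5917.1352


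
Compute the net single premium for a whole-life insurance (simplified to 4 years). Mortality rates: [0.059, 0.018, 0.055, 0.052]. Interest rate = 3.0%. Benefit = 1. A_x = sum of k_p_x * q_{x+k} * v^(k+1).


v = 0.970874
Year 0: k_p_x=1.0, q=0.059, term=0.057282
Year 1: k_p_x=0.941, q=0.018, term=0.015966
Year 2: k_p_x=0.924062, q=0.055, term=0.046511
Year 3: k_p_x=0.873239, q=0.052, term=0.040345
A_x = 0.1601


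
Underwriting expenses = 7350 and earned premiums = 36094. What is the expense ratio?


Expense ratio = expenses / premiums
= 7350 / 36094
= 0.2036


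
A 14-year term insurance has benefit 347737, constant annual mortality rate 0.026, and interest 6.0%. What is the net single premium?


NSP = benefit * sum_{k=0}^{n-1} k_p_x * q * v^(k+1)
With constant q=0.026, v=0.943396
Sum = 0.209852
NSP = 347737 * 0.209852
= 72973.2678


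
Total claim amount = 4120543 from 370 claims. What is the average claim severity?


severity = total / number
= 4120543 / 370
= 11136.6027


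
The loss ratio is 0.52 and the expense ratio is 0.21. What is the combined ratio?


Combined ratio = loss ratio + expense ratio
= 0.52 + 0.21
= 0.73


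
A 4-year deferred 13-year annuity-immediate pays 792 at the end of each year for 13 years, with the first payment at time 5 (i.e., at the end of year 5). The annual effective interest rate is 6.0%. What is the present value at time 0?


PV at time 4 of the 13-year annuity-immediate:
a_n = 792 * (1-(1+0.06)^(-13))/0.06 = 7011.3249
Discount back 4 years to time 0:
PV = 7011.3249 * (1+0.06)^(-4)
= 7011.3249 * 0.792094
= 5553.626


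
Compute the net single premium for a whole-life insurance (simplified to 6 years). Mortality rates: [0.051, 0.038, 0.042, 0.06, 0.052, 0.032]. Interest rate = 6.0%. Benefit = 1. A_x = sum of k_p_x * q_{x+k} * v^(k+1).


v = 0.943396
Year 0: k_p_x=1.0, q=0.051, term=0.048113
Year 1: k_p_x=0.949, q=0.038, term=0.032095
Year 2: k_p_x=0.912938, q=0.042, term=0.032194
Year 3: k_p_x=0.874595, q=0.06, term=0.041566
Year 4: k_p_x=0.822119, q=0.052, term=0.031945
Year 5: k_p_x=0.779369, q=0.032, term=0.017582
A_x = 0.2035


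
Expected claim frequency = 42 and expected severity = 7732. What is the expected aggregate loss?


E[S] = E[N] * E[X]
= 42 * 7732
= 324744


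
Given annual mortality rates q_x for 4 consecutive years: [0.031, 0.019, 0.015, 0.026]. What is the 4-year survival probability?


p_k = 1 - q_k for each year
Survival = product of (1 - q_k)
= 0.969 * 0.981 * 0.985 * 0.974
= 0.912


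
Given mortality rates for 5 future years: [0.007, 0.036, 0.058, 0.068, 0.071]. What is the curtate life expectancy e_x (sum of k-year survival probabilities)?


e_x = sum_{k=1}^{n} k_p_x
k_p_x values:
  1_p_x = 0.993
  2_p_x = 0.957252
  3_p_x = 0.901731
  4_p_x = 0.840414
  5_p_x = 0.780744
e_x = 4.4731


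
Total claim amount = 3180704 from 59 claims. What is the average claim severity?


severity = total / number
= 3180704 / 59
= 53910.2373


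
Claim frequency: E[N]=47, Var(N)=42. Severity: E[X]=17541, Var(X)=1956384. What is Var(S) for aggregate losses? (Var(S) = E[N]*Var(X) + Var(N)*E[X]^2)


Var(S) = E[N]*Var(X) + Var(N)*E[X]^2
= 47*1956384 + 42*17541^2
= 91950048 + 12922840602
= 1.3015e+10


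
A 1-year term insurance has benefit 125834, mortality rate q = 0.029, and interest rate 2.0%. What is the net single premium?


NSP = benefit * q * v
v = 1/(1+i) = 0.980392
NSP = 125834 * 0.029 * 0.980392
= 3577.6333


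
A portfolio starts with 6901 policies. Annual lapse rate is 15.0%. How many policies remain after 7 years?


remaining = initial * (1 - lapse)^years
= 6901 * (1 - 0.15)^7
= 6901 * 0.320577
= 2212.3025


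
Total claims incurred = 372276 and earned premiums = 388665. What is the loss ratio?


Loss ratio = claims / premiums
= 372276 / 388665
= 0.9578


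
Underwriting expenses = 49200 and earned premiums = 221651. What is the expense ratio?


Expense ratio = expenses / premiums
= 49200 / 221651
= 0.222


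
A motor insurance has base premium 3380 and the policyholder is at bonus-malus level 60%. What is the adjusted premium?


adjusted = base * BM_level / 100
= 3380 * 60 / 100
= 3380 * 0.6
= 2028.0


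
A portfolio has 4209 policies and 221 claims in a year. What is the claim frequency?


frequency = claims / policies
= 221 / 4209
= 0.0525


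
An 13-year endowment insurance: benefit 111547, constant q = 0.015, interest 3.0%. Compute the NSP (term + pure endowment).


Term component = 16379.4413
Pure endowment = 13_p_x * v^13 * benefit = 0.82162 * 0.680951 * 111547 = 62408.6761
NSP = 78788.1174


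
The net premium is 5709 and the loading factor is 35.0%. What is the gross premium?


Gross = net * (1 + loading)
= 5709 * (1 + 0.35)
= 5709 * 1.35
= 7707.15


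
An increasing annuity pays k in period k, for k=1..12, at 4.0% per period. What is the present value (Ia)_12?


(Ia)_n = sum_{k=1}^{n} k * v^k, v = 1/(1+i)
v = 0.961538
Sum computed term by term:
(Ia)_12 = 56.6328


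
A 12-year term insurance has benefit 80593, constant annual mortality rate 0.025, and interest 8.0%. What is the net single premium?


NSP = benefit * sum_{k=0}^{n-1} k_p_x * q * v^(k+1)
With constant q=0.025, v=0.925926
Sum = 0.168317
NSP = 80593 * 0.168317
= 13565.1586


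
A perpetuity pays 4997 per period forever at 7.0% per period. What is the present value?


PV = PMT / i
= 4997 / 0.07
= 71385.7143


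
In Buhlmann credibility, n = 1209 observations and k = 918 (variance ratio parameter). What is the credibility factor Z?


Z = n / (n + k)
= 1209 / (1209 + 918)
= 1209 / 2127
= 0.5684


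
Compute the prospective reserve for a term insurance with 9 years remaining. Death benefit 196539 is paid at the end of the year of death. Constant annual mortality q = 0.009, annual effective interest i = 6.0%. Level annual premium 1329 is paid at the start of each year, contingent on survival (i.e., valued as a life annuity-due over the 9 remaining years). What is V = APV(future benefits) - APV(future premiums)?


v = 1/(1+i) = 0.943396
APV(future benefits) per unit = sum_{k=0}^{8} k_p_x * q * v^(k+1) = 0.059264
APV(future benefits) = 196539 * 0.059264 = 11647.63
Life annuity-due factor ä_{x:9} = sum_{k=0}^{8} k_p_x * v^k = 6.979948
APV(future premiums) = 1329 * 6.979948 = 9276.3507
V = 11647.63 - 9276.3507
= 2371.2792


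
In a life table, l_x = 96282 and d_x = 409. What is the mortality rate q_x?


q_x = d_x / l_x
= 409 / 96282
= 0.0042


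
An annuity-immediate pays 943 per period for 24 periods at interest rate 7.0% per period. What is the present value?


PV = PMT * (1 - (1+i)^(-n)) / i
= 943 * (1 - (1+0.07)^(-24)) / 0.07
= 943 * (1 - 0.197147) / 0.07
= 943 * 11.469334
= 10815.582


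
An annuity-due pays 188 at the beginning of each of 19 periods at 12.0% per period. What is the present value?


PV_due = PMT * (1-(1+i)^(-n))/i * (1+i)
PV_immediate = 1384.766
PV_due = 1384.766 * 1.12
= 1550.938


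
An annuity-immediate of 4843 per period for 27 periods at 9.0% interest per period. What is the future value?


FV = PMT * ((1+i)^n - 1) / i
= 4843 * ((1.09)^27 - 1) / 0.09
= 4843 * (10.245082 - 1) / 0.09
= 497488.1419


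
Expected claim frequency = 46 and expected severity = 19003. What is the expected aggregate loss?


E[S] = E[N] * E[X]
= 46 * 19003
= 874138


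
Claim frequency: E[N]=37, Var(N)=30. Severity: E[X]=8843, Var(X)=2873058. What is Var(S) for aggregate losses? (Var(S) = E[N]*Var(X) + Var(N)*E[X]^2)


Var(S) = E[N]*Var(X) + Var(N)*E[X]^2
= 37*2873058 + 30*8843^2
= 106303146 + 2345959470
= 2.4523e+09


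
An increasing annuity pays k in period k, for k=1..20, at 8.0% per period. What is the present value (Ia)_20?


(Ia)_n = sum_{k=1}^{n} k * v^k, v = 1/(1+i)
v = 0.925926
Sum computed term by term:
(Ia)_20 = 78.9079


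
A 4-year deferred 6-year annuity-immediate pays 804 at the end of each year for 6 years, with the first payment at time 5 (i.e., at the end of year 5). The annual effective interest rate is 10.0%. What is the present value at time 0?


PV at time 4 of the 6-year annuity-immediate:
a_n = 804 * (1-(1+0.1)^(-6))/0.1 = 3501.6296
Discount back 4 years to time 0:
PV = 3501.6296 * (1+0.1)^(-4)
= 3501.6296 * 0.683013
= 2391.6601


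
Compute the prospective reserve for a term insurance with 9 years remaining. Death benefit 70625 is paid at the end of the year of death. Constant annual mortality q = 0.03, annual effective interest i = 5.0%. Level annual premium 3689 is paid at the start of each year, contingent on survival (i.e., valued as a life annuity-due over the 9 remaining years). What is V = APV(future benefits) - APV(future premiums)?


v = 1/(1+i) = 0.952381
APV(future benefits) per unit = sum_{k=0}^{8} k_p_x * q * v^(k+1) = 0.191231
APV(future benefits) = 70625 * 0.191231 = 13505.6615
Life annuity-due factor ä_{x:9} = sum_{k=0}^{8} k_p_x * v^k = 6.693071
APV(future premiums) = 3689 * 6.693071 = 24690.7396
V = 13505.6615 - 24690.7396
= -11185.0781


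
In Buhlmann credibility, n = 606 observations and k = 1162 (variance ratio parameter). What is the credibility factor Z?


Z = n / (n + k)
= 606 / (606 + 1162)
= 606 / 1768
= 0.3428


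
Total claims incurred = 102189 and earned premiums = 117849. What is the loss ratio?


Loss ratio = claims / premiums
= 102189 / 117849
= 0.8671


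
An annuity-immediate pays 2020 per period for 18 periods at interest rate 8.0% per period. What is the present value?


PV = PMT * (1 - (1+i)^(-n)) / i
= 2020 * (1 - (1+0.08)^(-18)) / 0.08
= 2020 * (1 - 0.250249) / 0.08
= 2020 * 9.371887
= 18931.212


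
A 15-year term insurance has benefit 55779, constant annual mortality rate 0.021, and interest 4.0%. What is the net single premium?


NSP = benefit * sum_{k=0}^{n-1} k_p_x * q * v^(k+1)
With constant q=0.021, v=0.961538
Sum = 0.205226
NSP = 55779 * 0.205226
= 11447.2732


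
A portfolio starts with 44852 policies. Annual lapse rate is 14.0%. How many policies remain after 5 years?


remaining = initial * (1 - lapse)^years
= 44852 * (1 - 0.14)^5
= 44852 * 0.470427
= 21099.5926


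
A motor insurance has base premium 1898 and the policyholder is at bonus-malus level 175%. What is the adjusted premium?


adjusted = base * BM_level / 100
= 1898 * 175 / 100
= 1898 * 1.75
= 3321.5


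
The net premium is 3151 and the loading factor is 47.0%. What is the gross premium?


Gross = net * (1 + loading)
= 3151 * (1 + 0.47)
= 3151 * 1.47
= 4631.97


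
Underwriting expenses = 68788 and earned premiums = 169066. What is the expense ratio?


Expense ratio = expenses / premiums
= 68788 / 169066
= 0.4069


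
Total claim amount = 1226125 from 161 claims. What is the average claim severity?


severity = total / number
= 1226125 / 161
= 7615.6832


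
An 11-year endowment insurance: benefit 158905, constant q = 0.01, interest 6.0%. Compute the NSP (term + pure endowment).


Term component = 11993.8538
Pure endowment = 11_p_x * v^11 * benefit = 0.895338 * 0.526788 * 158905 = 74948.0237
NSP = 86941.8774


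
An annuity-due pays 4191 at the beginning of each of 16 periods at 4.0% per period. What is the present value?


PV_due = PMT * (1-(1+i)^(-n))/i * (1+i)
PV_immediate = 48834.7709
PV_due = 48834.7709 * 1.04
= 50788.1617


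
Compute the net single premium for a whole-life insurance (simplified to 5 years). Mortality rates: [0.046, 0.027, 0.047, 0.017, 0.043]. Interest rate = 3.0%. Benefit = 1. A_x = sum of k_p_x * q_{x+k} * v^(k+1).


v = 0.970874
Year 0: k_p_x=1.0, q=0.046, term=0.04466
Year 1: k_p_x=0.954, q=0.027, term=0.024279
Year 2: k_p_x=0.928242, q=0.047, term=0.039925
Year 3: k_p_x=0.884615, q=0.017, term=0.013361
Year 4: k_p_x=0.869576, q=0.043, term=0.032254
A_x = 0.1545


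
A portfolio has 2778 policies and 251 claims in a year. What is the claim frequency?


frequency = claims / policies
= 251 / 2778
= 0.0904


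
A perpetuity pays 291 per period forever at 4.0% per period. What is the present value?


PV = PMT / i
= 291 / 0.04
= 7275.0


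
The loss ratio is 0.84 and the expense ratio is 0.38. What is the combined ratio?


Combined ratio = loss ratio + expense ratio
= 0.84 + 0.38
= 1.22


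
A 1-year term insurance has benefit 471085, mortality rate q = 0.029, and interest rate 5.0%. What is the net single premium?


NSP = benefit * q * v
v = 1/(1+i) = 0.952381
NSP = 471085 * 0.029 * 0.952381
= 13010.919


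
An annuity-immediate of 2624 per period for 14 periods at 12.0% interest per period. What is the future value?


FV = PMT * ((1+i)^n - 1) / i
= 2624 * ((1.12)^14 - 1) / 0.12
= 2624 * (4.887112 - 1) / 0.12
= 84998.1886


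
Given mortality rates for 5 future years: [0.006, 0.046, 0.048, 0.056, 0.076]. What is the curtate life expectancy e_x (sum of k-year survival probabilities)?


e_x = sum_{k=1}^{n} k_p_x
k_p_x values:
  1_p_x = 0.994
  2_p_x = 0.948276
  3_p_x = 0.902759
  4_p_x = 0.852204
  5_p_x = 0.787437
e_x = 4.4847


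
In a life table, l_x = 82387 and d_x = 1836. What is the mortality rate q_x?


q_x = d_x / l_x
= 1836 / 82387
= 0.0223


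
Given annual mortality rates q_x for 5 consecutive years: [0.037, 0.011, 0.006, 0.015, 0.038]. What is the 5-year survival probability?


p_k = 1 - q_k for each year
Survival = product of (1 - q_k)
= 0.963 * 0.989 * 0.994 * 0.985 * 0.962
= 0.8971


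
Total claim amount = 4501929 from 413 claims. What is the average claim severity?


severity = total / number
= 4501929 / 413
= 10900.5545


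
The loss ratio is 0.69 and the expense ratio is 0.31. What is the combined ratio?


Combined ratio = loss ratio + expense ratio
= 0.69 + 0.31
= 1.0


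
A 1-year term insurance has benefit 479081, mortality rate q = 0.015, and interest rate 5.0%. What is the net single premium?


NSP = benefit * q * v
v = 1/(1+i) = 0.952381
NSP = 479081 * 0.015 * 0.952381
= 6844.0143


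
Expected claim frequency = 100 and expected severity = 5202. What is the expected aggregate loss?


E[S] = E[N] * E[X]
= 100 * 5202
= 520200


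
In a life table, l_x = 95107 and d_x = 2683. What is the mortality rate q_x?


q_x = d_x / l_x
= 2683 / 95107
= 0.0282


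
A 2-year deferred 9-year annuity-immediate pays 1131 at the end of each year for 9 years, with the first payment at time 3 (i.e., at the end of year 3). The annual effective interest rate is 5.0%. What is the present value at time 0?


PV at time 2 of the 9-year annuity-immediate:
a_n = 1131 * (1-(1+0.05)^(-9))/0.05 = 8038.9463
Discount back 2 years to time 0:
PV = 8038.9463 * (1+0.05)^(-2)
= 8038.9463 * 0.907029
= 7291.5613


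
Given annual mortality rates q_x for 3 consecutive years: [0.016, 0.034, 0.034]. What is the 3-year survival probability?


p_k = 1 - q_k for each year
Survival = product of (1 - q_k)
= 0.984 * 0.966 * 0.966
= 0.9182


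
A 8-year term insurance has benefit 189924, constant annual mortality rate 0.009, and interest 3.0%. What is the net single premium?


NSP = benefit * sum_{k=0}^{n-1} k_p_x * q * v^(k+1)
With constant q=0.009, v=0.970874
Sum = 0.061308
NSP = 189924 * 0.061308
= 11643.9359


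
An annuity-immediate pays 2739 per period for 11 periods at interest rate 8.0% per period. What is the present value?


PV = PMT * (1 - (1+i)^(-n)) / i
= 2739 * (1 - (1+0.08)^(-11)) / 0.08
= 2739 * (1 - 0.428883) / 0.08
= 2739 * 7.138964
= 19553.6231


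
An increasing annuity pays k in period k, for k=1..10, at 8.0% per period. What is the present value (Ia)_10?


(Ia)_n = sum_{k=1}^{n} k * v^k, v = 1/(1+i)
v = 0.925926
Sum computed term by term:
(Ia)_10 = 32.6869


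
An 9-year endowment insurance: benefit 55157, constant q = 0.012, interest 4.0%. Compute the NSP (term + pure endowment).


Term component = 4706.3846
Pure endowment = 9_p_x * v^9 * benefit = 0.897041 * 0.702587 * 55157 = 34762.6667
NSP = 39469.0513


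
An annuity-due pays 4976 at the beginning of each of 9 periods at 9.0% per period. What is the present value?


PV_due = PMT * (1-(1+i)^(-n))/i * (1+i)
PV_immediate = 29832.3485
PV_due = 29832.3485 * 1.09
= 32517.2599


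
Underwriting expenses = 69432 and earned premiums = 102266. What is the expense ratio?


Expense ratio = expenses / premiums
= 69432 / 102266
= 0.6789


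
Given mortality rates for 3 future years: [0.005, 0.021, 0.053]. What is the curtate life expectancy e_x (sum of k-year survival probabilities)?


e_x = sum_{k=1}^{n} k_p_x
k_p_x values:
  1_p_x = 0.995
  2_p_x = 0.974105
  3_p_x = 0.922477
e_x = 2.8916


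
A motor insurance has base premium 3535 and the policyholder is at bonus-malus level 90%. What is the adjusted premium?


adjusted = base * BM_level / 100
= 3535 * 90 / 100
= 3535 * 0.9
= 3181.5


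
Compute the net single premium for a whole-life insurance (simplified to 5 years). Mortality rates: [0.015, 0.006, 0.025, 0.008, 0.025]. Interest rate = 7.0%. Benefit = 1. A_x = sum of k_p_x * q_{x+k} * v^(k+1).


v = 0.934579
Year 0: k_p_x=1.0, q=0.015, term=0.014019
Year 1: k_p_x=0.985, q=0.006, term=0.005162
Year 2: k_p_x=0.97909, q=0.025, term=0.019981
Year 3: k_p_x=0.954613, q=0.008, term=0.005826
Year 4: k_p_x=0.946976, q=0.025, term=0.01688
A_x = 0.0619


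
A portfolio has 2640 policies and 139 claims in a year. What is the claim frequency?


frequency = claims / policies
= 139 / 2640
= 0.0527


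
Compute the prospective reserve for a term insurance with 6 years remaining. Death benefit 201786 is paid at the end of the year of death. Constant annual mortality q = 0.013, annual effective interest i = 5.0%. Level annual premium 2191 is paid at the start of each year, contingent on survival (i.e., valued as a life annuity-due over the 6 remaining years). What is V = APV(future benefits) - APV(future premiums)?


v = 1/(1+i) = 0.952381
APV(future benefits) per unit = sum_{k=0}^{5} k_p_x * q * v^(k+1) = 0.063995
APV(future benefits) = 201786 * 0.063995 = 12913.3202
Life annuity-due factor ä_{x:6} = sum_{k=0}^{5} k_p_x * v^k = 5.168837
APV(future premiums) = 2191 * 5.168837 = 11324.9218
V = 12913.3202 - 11324.9218
= 1588.3984


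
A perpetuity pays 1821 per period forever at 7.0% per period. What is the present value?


PV = PMT / i
= 1821 / 0.07
= 26014.2857


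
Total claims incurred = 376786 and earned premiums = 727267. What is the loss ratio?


Loss ratio = claims / premiums
= 376786 / 727267
= 0.5181


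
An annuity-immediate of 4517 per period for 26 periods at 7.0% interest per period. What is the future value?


FV = PMT * ((1+i)^n - 1) / i
= 4517 * ((1.07)^26 - 1) / 0.07
= 4517 * (5.807353 - 1) / 0.07
= 310211.6166


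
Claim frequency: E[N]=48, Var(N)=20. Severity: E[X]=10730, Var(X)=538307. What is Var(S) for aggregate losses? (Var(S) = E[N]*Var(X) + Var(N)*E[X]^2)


Var(S) = E[N]*Var(X) + Var(N)*E[X]^2
= 48*538307 + 20*10730^2
= 25838736 + 2302658000
= 2.3285e+09


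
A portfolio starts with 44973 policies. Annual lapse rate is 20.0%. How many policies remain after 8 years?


remaining = initial * (1 - lapse)^years
= 44973 * (1 - 0.2)^8
= 44973 * 0.167772
= 7545.2174


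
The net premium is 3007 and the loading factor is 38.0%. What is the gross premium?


Gross = net * (1 + loading)
= 3007 * (1 + 0.38)
= 3007 * 1.38
= 4149.66


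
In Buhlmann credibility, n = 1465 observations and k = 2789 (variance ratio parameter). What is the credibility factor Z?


Z = n / (n + k)
= 1465 / (1465 + 2789)
= 1465 / 4254
= 0.3444


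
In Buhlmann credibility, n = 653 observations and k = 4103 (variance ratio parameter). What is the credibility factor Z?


Z = n / (n + k)
= 653 / (653 + 4103)
= 653 / 4756
= 0.1373


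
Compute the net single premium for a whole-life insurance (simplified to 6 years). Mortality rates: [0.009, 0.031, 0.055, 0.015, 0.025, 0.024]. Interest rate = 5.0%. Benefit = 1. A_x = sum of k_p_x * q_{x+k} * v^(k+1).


v = 0.952381
Year 0: k_p_x=1.0, q=0.009, term=0.008571
Year 1: k_p_x=0.991, q=0.031, term=0.027865
Year 2: k_p_x=0.960279, q=0.055, term=0.045624
Year 3: k_p_x=0.907464, q=0.015, term=0.011199
Year 4: k_p_x=0.893852, q=0.025, term=0.017509
Year 5: k_p_x=0.871505, q=0.024, term=0.015608
A_x = 0.1264


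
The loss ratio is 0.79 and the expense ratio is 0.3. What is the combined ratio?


Combined ratio = loss ratio + expense ratio
= 0.79 + 0.3
= 1.09


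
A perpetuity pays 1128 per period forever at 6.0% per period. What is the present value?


PV = PMT / i
= 1128 / 0.06
= 18800.0


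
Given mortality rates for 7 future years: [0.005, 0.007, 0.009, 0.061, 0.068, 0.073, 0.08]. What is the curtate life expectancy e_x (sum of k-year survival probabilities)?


e_x = sum_{k=1}^{n} k_p_x
k_p_x values:
  1_p_x = 0.995
  2_p_x = 0.988035
  3_p_x = 0.979143
  4_p_x = 0.919415
  5_p_x = 0.856895
  6_p_x = 0.794341
  7_p_x = 0.730794
e_x = 6.2636


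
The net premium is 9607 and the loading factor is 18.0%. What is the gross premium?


Gross = net * (1 + loading)
= 9607 * (1 + 0.18)
= 9607 * 1.18
= 11336.26


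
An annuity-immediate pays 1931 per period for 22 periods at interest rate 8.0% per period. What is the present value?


PV = PMT * (1 - (1+i)^(-n)) / i
= 1931 * (1 - (1+0.08)^(-22)) / 0.08
= 1931 * (1 - 0.183941) / 0.08
= 1931 * 10.200744
= 19697.636


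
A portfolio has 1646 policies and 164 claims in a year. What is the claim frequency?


frequency = claims / policies
= 164 / 1646
= 0.0996


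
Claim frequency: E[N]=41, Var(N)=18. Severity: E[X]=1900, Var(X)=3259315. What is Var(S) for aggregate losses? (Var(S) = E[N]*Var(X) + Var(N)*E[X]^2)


Var(S) = E[N]*Var(X) + Var(N)*E[X]^2
= 41*3259315 + 18*1900^2
= 133631915 + 64980000
= 1.9861e+08


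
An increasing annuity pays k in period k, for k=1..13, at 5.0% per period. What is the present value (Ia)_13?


(Ia)_n = sum_{k=1}^{n} k * v^k, v = 1/(1+i)
v = 0.952381
Sum computed term by term:
(Ia)_13 = 59.3815


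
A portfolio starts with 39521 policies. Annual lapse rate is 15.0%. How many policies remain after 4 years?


remaining = initial * (1 - lapse)^years
= 39521 * (1 - 0.15)^4
= 39521 * 0.522006
= 20630.209


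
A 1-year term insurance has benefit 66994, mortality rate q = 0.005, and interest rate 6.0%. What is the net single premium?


NSP = benefit * q * v
v = 1/(1+i) = 0.943396
NSP = 66994 * 0.005 * 0.943396
= 316.0094


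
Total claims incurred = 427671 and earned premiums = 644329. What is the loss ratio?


Loss ratio = claims / premiums
= 427671 / 644329
= 0.6637


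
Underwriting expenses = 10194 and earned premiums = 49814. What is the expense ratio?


Expense ratio = expenses / premiums
= 10194 / 49814
= 0.2046


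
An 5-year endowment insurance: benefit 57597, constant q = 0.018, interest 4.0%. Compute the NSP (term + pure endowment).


Term component = 4458.5582
Pure endowment = 5_p_x * v^5 * benefit = 0.913182 * 0.821927 * 57597 = 43230.5346
NSP = 47689.0928


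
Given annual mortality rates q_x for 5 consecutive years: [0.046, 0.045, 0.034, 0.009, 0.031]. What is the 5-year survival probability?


p_k = 1 - q_k for each year
Survival = product of (1 - q_k)
= 0.954 * 0.955 * 0.966 * 0.991 * 0.969
= 0.8451


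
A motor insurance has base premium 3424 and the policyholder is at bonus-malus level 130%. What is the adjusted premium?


adjusted = base * BM_level / 100
= 3424 * 130 / 100
= 3424 * 1.3
= 4451.2


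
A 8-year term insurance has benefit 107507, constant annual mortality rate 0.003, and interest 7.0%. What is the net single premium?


NSP = benefit * sum_{k=0}^{n-1} k_p_x * q * v^(k+1)
With constant q=0.003, v=0.934579
Sum = 0.017746
NSP = 107507 * 0.017746
= 1907.7927


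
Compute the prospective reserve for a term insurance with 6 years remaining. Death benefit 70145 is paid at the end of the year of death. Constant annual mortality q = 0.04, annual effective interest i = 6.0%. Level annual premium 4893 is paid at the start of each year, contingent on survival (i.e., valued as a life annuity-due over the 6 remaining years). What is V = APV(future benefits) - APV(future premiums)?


v = 1/(1+i) = 0.943396
APV(future benefits) per unit = sum_{k=0}^{5} k_p_x * q * v^(k+1) = 0.179275
APV(future benefits) = 70145 * 0.179275 = 12575.2209
Life annuity-due factor ä_{x:6} = sum_{k=0}^{5} k_p_x * v^k = 4.750778
APV(future premiums) = 4893 * 4.750778 = 23245.5589
V = 12575.2209 - 23245.5589
= -10670.338


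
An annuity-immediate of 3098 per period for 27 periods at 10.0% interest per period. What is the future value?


FV = PMT * ((1+i)^n - 1) / i
= 3098 * ((1.1)^27 - 1) / 0.1
= 3098 * (13.109994 - 1) / 0.1
= 375167.6201


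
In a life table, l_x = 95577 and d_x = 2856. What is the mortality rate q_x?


q_x = d_x / l_x
= 2856 / 95577
= 0.0299


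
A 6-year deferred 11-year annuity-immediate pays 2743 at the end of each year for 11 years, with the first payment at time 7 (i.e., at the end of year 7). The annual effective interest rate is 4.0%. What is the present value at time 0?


PV at time 6 of the 11-year annuity-immediate:
a_n = 2743 * (1-(1+0.04)^(-11))/0.04 = 24029.9876
Discount back 6 years to time 0:
PV = 24029.9876 * (1+0.04)^(-6)
= 24029.9876 * 0.790315
= 18991.2483


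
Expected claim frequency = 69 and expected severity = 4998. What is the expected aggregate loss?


E[S] = E[N] * E[X]
= 69 * 4998
= 344862


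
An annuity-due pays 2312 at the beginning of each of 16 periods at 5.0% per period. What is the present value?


PV_due = PMT * (1-(1+i)^(-n))/i * (1+i)
PV_immediate = 25056.9232
PV_due = 25056.9232 * 1.05
= 26309.7694


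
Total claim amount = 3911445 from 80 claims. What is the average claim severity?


severity = total / number
= 3911445 / 80
= 48893.0625


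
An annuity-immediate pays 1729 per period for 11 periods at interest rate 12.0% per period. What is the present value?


PV = PMT * (1 - (1+i)^(-n)) / i
= 1729 * (1 - (1+0.12)^(-11)) / 0.12
= 1729 * (1 - 0.287476) / 0.12
= 1729 * 5.937699
= 10266.2818


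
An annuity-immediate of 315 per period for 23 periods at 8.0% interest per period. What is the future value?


FV = PMT * ((1+i)^n - 1) / i
= 315 * ((1.08)^23 - 1) / 0.08
= 315 * (5.871464 - 1) / 0.08
= 19181.3881


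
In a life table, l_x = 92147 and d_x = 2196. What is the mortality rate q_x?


q_x = d_x / l_x
= 2196 / 92147
= 0.0238


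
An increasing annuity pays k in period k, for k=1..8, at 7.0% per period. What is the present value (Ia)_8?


(Ia)_n = sum_{k=1}^{n} k * v^k, v = 1/(1+i)
v = 0.934579
Sum computed term by term:
(Ia)_8 = 24.7602


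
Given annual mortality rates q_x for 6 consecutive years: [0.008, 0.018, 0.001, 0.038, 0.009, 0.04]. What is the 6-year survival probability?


p_k = 1 - q_k for each year
Survival = product of (1 - q_k)
= 0.992 * 0.982 * 0.999 * 0.962 * 0.991 * 0.96
= 0.8907


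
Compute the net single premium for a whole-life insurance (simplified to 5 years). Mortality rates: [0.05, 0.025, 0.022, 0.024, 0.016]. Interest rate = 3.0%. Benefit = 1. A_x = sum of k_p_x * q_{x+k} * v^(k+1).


v = 0.970874
Year 0: k_p_x=1.0, q=0.05, term=0.048544
Year 1: k_p_x=0.95, q=0.025, term=0.022387
Year 2: k_p_x=0.92625, q=0.022, term=0.018648
Year 3: k_p_x=0.905872, q=0.024, term=0.019317
Year 4: k_p_x=0.884132, q=0.016, term=0.012203
A_x = 0.1211


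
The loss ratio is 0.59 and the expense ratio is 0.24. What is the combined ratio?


Combined ratio = loss ratio + expense ratio
= 0.59 + 0.24
= 0.83


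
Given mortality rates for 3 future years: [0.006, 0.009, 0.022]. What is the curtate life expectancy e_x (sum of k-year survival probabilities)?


e_x = sum_{k=1}^{n} k_p_x
k_p_x values:
  1_p_x = 0.994
  2_p_x = 0.985054
  3_p_x = 0.963383
e_x = 2.9424


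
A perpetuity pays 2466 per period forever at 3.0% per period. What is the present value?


PV = PMT / i
= 2466 / 0.03
= 82200.0


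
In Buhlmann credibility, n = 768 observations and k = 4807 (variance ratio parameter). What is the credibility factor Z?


Z = n / (n + k)
= 768 / (768 + 4807)
= 768 / 5575
= 0.1378


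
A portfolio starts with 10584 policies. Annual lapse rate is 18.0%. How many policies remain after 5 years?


remaining = initial * (1 - lapse)^years
= 10584 * (1 - 0.18)^5
= 10584 * 0.37074
= 3923.9105


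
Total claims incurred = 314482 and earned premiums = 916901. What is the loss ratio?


Loss ratio = claims / premiums
= 314482 / 916901
= 0.343


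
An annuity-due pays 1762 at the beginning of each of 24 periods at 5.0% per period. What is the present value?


PV_due = PMT * (1-(1+i)^(-n))/i * (1+i)
PV_immediate = 24313.2068
PV_due = 24313.2068 * 1.05
= 25528.8672


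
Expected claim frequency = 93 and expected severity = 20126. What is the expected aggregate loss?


E[S] = E[N] * E[X]
= 93 * 20126
= 1.8717e+06


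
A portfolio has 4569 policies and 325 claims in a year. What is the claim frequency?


frequency = claims / policies
= 325 / 4569
= 0.0711


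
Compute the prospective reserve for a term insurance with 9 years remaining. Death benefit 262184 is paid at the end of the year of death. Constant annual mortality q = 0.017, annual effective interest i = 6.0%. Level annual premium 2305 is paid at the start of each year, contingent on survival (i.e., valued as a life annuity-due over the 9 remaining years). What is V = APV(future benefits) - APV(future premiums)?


v = 1/(1+i) = 0.943396
APV(future benefits) per unit = sum_{k=0}^{8} k_p_x * q * v^(k+1) = 0.108787
APV(future benefits) = 262184 * 0.108787 = 28522.264
Life annuity-due factor ä_{x:9} = sum_{k=0}^{8} k_p_x * v^k = 6.783202
APV(future premiums) = 2305 * 6.783202 = 15635.2808
V = 28522.264 - 15635.2808
= 12886.9833


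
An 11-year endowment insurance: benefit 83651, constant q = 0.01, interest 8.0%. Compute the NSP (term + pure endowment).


Term component = 5725.4906
Pure endowment = 11_p_x * v^11 * benefit = 0.895338 * 0.428883 * 83651 = 32121.585
NSP = 37847.0756


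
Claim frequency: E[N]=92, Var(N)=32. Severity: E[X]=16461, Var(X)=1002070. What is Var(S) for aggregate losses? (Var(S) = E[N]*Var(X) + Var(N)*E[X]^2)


Var(S) = E[N]*Var(X) + Var(N)*E[X]^2
= 92*1002070 + 32*16461^2
= 92190440 + 8670864672
= 8.7631e+09


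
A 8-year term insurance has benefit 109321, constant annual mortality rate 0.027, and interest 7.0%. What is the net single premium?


NSP = benefit * sum_{k=0}^{n-1} k_p_x * q * v^(k+1)
With constant q=0.027, v=0.934579
Sum = 0.148206
NSP = 109321 * 0.148206
= 16202.072
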